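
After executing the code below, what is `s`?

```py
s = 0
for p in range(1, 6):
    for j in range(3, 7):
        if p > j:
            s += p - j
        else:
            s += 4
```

p=1,j=3: not 1>3, s = 0+4 = 4
p=1,j=4: not 1>4, s = 4+4 = 8
p=1,j=5: not 1>5, s = 8+4 = 12
p=1,j=6: not 1>6, s = 12+4 = 16
p=2,j=3: not 2>3, s = 16+4 = 20
p=2,j=4: not 2>4, s = 20+4 = 24
p=2,j=5: not 2>5, s = 24+4 = 28
p=2,j=6: not 2>6, s = 28+4 = 32
p=3,j=3: not 3>3, s = 32+4 = 36
p=3,j=4: not 3>4, s = 36+4 = 40
p=3,j=5: not 3>5, s = 40+4 = 44
p=3,j=6: not 3>6, s = 44+4 = 48
p=4,j=3: 4>3, s = 48+1 = 49
p=4,j=4: not 4>4, s = 49+4 = 53
p=4,j=5: not 4>5, s = 53+4 = 57
p=4,j=6: not 4>6, s = 57+4 = 61
p=5,j=3: 5>3, s = 61+2 = 63
p=5,j=4: 5>4, s = 63+1 = 64
p=5,j=5: not 5>5, s = 64+4 = 68
p=5,j=6: not 5>6, s = 68+4 = 72

72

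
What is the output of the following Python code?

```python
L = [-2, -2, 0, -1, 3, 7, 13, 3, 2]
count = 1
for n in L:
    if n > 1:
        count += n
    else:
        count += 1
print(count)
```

n=-2: not >1, count = 1+1 = 2
n=-2: not >1, count = 2+1 = 3
n=0: not >1, count = 3+1 = 4
n=-1: not >1, count = 4+1 = 5
n=3: >1, count = 5+3 = 8
n=7: >1, count = 8+7 = 15
n=13: >1, count = 15+13 = 28
n=3: >1, count = 28+3 = 31
n=2: >1, count = 31+2 = 33

33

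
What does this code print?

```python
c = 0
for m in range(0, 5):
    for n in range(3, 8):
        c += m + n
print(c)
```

175

m=0,n=3: c = 0+3 = 3
m=0,n=4: c = 3+4 = 7
m=0,n=5: c = 7+5 = 12
m=0,n=6: c = 12+6 = 18
m=0,n=7: c = 18+7 = 25
m=1,n=3: c = 25+4 = 29
m=1,n=4: c = 29+5 = 34
m=1,n=5: c = 34+6 = 40
m=1,n=6: c = 40+7 = 47
m=1,n=7: c = 47+8 = 55
m=2,n=3: c = 55+5 = 60
m=2,n=4: c = 60+6 = 66
m=2,n=5: c = 66+7 = 73
m=2,n=6: c = 73+8 = 81
m=2,n=7: c = 81+9 = 90
m=3,n=3: c = 90+6 = 96
m=3,n=4: c = 96+7 = 103
m=3,n=5: c = 103+8 = 111
m=3,n=6: c = 111+9 = 120
m=3,n=7: c = 120+10 = 130
m=4,n=3: c = 130+7 = 137
m=4,n=4: c = 137+8 = 145
m=4,n=5: c = 145+9 = 154
m=4,n=6: c = 154+10 = 164
m=4,n=7: c = 164+11 = 175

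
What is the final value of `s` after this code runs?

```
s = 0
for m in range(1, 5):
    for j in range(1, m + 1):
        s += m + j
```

m=1,j=1: s = 0+2 = 2
m=2,j=1: s = 2+3 = 5
m=2,j=2: s = 5+4 = 9
m=3,j=1: s = 9+4 = 13
m=3,j=2: s = 13+5 = 18
m=3,j=3: s = 18+6 = 24
m=4,j=1: s = 24+5 = 29
m=4,j=2: s = 29+6 = 35
m=4,j=3: s = 35+7 = 42
m=4,j=4: s = 42+8 = 50

50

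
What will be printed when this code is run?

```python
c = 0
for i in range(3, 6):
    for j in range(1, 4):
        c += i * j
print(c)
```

72

i=3,j=1: c = 0+3 = 3
i=3,j=2: c = 3+6 = 9
i=3,j=3: c = 9+9 = 18
i=4,j=1: c = 18+4 = 22
i=4,j=2: c = 22+8 = 30
i=4,j=3: c = 30+12 = 42
i=5,j=1: c = 42+5 = 47
i=5,j=2: c = 47+10 = 57
i=5,j=3: c = 57+15 = 72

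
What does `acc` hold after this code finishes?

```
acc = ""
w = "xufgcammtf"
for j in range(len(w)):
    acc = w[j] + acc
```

'ftmmacgfux'

j=0: prepend 'x' → 'x'
j=1: prepend 'u' → 'ux'
j=2: prepend 'f' → 'fux'
j=3: prepend 'g' → 'gfux'
j=4: prepend 'c' → 'cgfux'
j=5: prepend 'a' → 'acgfux'
j=6: prepend 'm' → 'macgfux'
j=7: prepend 'm' → 'mmacgfux'
j=8: prepend 't' → 'tmmacgfux'
j=9: prepend 'f' → 'ftmmacgfux'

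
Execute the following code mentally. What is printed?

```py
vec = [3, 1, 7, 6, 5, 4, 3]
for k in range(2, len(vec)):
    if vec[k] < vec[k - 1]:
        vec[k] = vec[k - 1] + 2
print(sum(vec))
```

k=2: 7>=1, unchanged → [3, 1, 7, 6, 5, 4, 3]
k=3: 6<7, vec[3] = 7+2 = 9 → [3, 1, 7, 9, 5, 4, 3]
k=4: 5<9, vec[4] = 9+2 = 11 → [3, 1, 7, 9, 11, 4, 3]
k=5: 4<11, vec[5] = 11+2 = 13 → [3, 1, 7, 9, 11, 13, 3]
k=6: 3<13, vec[6] = 13+2 = 15 → [3, 1, 7, 9, 11, 13, 15]
sum = 59

59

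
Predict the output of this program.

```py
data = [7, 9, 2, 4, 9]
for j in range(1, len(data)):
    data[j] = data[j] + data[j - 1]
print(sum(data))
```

94

j=1: data[1] = 9+7 = 16 → [7, 16, 2, 4, 9]
j=2: data[2] = 2+16 = 18 → [7, 16, 18, 4, 9]
j=3: data[3] = 4+18 = 22 → [7, 16, 18, 22, 9]
j=4: data[4] = 9+22 = 31 → [7, 16, 18, 22, 31]
sum = 94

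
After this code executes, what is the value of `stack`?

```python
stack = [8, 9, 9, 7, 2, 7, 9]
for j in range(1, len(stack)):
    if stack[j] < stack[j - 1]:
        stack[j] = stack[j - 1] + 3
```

[8, 9, 9, 12, 15, 18, 21]

j=1: 9>=8, unchanged → [8, 9, 9, 7, 2, 7, 9]
j=2: 9>=9, unchanged → [8, 9, 9, 7, 2, 7, 9]
j=3: 7<9, stack[3] = 9+3 = 12 → [8, 9, 9, 12, 2, 7, 9]
j=4: 2<12, stack[4] = 12+3 = 15 → [8, 9, 9, 12, 15, 7, 9]
j=5: 7<15, stack[5] = 15+3 = 18 → [8, 9, 9, 12, 15, 18, 9]
j=6: 9<18, stack[6] = 18+3 = 21 → [8, 9, 9, 12, 15, 18, 21]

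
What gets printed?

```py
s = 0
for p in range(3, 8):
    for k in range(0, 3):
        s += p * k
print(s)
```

p=3,k=0: s = 0+0 = 0
p=3,k=1: s = 0+3 = 3
p=3,k=2: s = 3+6 = 9
p=4,k=0: s = 9+0 = 9
p=4,k=1: s = 9+4 = 13
p=4,k=2: s = 13+8 = 21
p=5,k=0: s = 21+0 = 21
p=5,k=1: s = 21+5 = 26
p=5,k=2: s = 26+10 = 36
p=6,k=0: s = 36+0 = 36
p=6,k=1: s = 36+6 = 42
p=6,k=2: s = 42+12 = 54
p=7,k=0: s = 54+0 = 54
p=7,k=1: s = 54+7 = 61
p=7,k=2: s = 61+14 = 75

75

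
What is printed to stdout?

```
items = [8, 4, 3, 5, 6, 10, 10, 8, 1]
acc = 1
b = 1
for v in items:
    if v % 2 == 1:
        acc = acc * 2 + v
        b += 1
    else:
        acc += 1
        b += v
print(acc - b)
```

v=8: not odd, acc = 1+1 = 2; b=9
v=4: not odd, acc = 2+1 = 3; b=13
v=3: odd, acc = 3*2+3 = 9; b=14
v=5: odd, acc = 9*2+5 = 23; b=15
v=6: not odd, acc = 23+1 = 24; b=21
v=10: not odd, acc = 24+1 = 25; b=31
v=10: not odd, acc = 25+1 = 26; b=41
v=8: not odd, acc = 26+1 = 27; b=49
v=1: odd, acc = 27*2+1 = 55; b=50
acc-b = 55-50 = 5

5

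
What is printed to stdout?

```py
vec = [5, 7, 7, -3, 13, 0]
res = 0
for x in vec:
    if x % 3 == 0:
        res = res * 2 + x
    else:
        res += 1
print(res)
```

x=5: not %3==0, res = 0+1 = 1
x=7: not %3==0, res = 1+1 = 2
x=7: not %3==0, res = 2+1 = 3
x=-3: %3==0, res = 3*2+(-3) = 3
x=13: not %3==0, res = 3+1 = 4
x=0: %3==0, res = 4*2+0 = 8

8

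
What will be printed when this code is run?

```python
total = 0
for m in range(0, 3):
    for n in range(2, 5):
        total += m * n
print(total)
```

27

m=0,n=2: total = 0+0 = 0
m=0,n=3: total = 0+0 = 0
m=0,n=4: total = 0+0 = 0
m=1,n=2: total = 0+2 = 2
m=1,n=3: total = 2+3 = 5
m=1,n=4: total = 5+4 = 9
m=2,n=2: total = 9+4 = 13
m=2,n=3: total = 13+6 = 19
m=2,n=4: total = 19+8 = 27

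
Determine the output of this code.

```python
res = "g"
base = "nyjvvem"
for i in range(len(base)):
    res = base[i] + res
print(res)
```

mevvjyng

i=0: prepend 'n' → 'ng'
i=1: prepend 'y' → 'yng'
i=2: prepend 'j' → 'jyng'
i=3: prepend 'v' → 'vjyng'
i=4: prepend 'v' → 'vvjyng'
i=5: prepend 'e' → 'evvjyng'
i=6: prepend 'm' → 'mevvjyng'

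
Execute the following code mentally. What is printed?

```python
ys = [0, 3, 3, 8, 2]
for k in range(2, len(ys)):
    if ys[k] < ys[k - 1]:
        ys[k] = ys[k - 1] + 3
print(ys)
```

[0, 3, 3, 8, 11]

k=2: 3>=3, unchanged → [0, 3, 3, 8, 2]
k=3: 8>=3, unchanged → [0, 3, 3, 8, 2]
k=4: 2<8, ys[4] = 8+3 = 11 → [0, 3, 3, 8, 11]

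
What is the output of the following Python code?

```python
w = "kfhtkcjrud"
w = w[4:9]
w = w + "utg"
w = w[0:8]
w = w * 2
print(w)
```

slice [4:9] → 'kcjru'
+ 'utg' → 'kcjruutg'
slice [0:8] → 'kcjruutg'
repeat ×2 → 'kcjruutgkcjruutg'

kcjruutgkcjruutg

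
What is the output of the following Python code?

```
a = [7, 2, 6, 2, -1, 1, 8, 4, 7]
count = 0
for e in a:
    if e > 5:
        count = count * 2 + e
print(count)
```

103

e=7: >5, count = 0*2+7 = 7
e=2: not >5
e=6: >5, count = 7*2+6 = 20
e=2: not >5
e=-1: not >5
e=1: not >5
e=8: >5, count = 20*2+8 = 48
e=4: not >5
e=7: >5, count = 48*2+7 = 103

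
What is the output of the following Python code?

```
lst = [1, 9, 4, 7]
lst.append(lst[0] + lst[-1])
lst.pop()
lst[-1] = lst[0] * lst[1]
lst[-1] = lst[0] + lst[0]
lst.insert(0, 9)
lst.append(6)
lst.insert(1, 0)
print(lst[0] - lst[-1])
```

append lst[0]+lst[-1] = 1+7 = 8 → [1, 9, 4, 7, 8]
pop() removes 8 → [1, 9, 4, 7]
lst[-1] = lst[0]*lst[1] = 1*9 = 9 → [1, 9, 4, 9]
lst[-1] = lst[0]+lst[0] = 1+1 = 2 → [1, 9, 4, 2]
insert 9 at 0 → [9, 1, 9, 4, 2]
append 6 → [9, 1, 9, 4, 2, 6]
insert 0 at 1 → [9, 0, 1, 9, 4, 2, 6]
lst[0]-lst[-1] = 9-6 = 3

3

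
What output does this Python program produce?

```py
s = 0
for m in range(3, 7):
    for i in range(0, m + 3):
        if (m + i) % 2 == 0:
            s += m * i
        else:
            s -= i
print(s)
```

232

m=3,i=0: odd sum, s = 0-0 = 0
m=3,i=1: even sum, s = 0+3 = 3
m=3,i=2: odd sum, s = 3-2 = 1
m=3,i=3: even sum, s = 1+9 = 10
m=3,i=4: odd sum, s = 10-4 = 6
m=3,i=5: even sum, s = 6+15 = 21
m=4,i=0: even sum, s = 21+0 = 21
m=4,i=1: odd sum, s = 21-1 = 20
m=4,i=2: even sum, s = 20+8 = 28
m=4,i=3: odd sum, s = 28-3 = 25
m=4,i=4: even sum, s = 25+16 = 41
m=4,i=5: odd sum, s = 41-5 = 36
m=4,i=6: even sum, s = 36+24 = 60
m=5,i=0: odd sum, s = 60-0 = 60
m=5,i=1: even sum, s = 60+5 = 65
m=5,i=2: odd sum, s = 65-2 = 63
m=5,i=3: even sum, s = 63+15 = 78
m=5,i=4: odd sum, s = 78-4 = 74
m=5,i=5: even sum, s = 74+25 = 99
m=5,i=6: odd sum, s = 99-6 = 93
m=5,i=7: even sum, s = 93+35 = 128
m=6,i=0: even sum, s = 128+0 = 128
m=6,i=1: odd sum, s = 128-1 = 127
m=6,i=2: even sum, s = 127+12 = 139
m=6,i=3: odd sum, s = 139-3 = 136
m=6,i=4: even sum, s = 136+24 = 160
m=6,i=5: odd sum, s = 160-5 = 155
m=6,i=6: even sum, s = 155+36 = 191
m=6,i=7: odd sum, s = 191-7 = 184
m=6,i=8: even sum, s = 184+48 = 232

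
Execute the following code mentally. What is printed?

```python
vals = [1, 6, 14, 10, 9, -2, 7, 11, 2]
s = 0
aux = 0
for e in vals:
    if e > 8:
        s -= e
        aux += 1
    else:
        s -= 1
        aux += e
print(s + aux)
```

e=1: not >8, s = 0-1 = -1; aux=1
e=6: not >8, s = (-1)-1 = -2; aux=7
e=14: >8, s = (-2)-14 = -16; aux=8
e=10: >8, s = (-16)-10 = -26; aux=9
e=9: >8, s = (-26)-9 = -35; aux=10
e=-2: not >8, s = (-35)-1 = -36; aux=8
e=7: not >8, s = (-36)-1 = -37; aux=15
e=11: >8, s = (-37)-11 = -48; aux=16
e=2: not >8, s = (-48)-1 = -49; aux=18
s+aux = (-49)+18 = -31

-31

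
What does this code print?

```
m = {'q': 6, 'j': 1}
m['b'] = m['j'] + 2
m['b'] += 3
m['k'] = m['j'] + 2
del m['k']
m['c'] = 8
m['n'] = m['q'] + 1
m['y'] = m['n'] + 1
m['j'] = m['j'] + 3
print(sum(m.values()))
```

39

m['b'] = m['j']+2 = 3 → {'q': 6, 'j': 1, 'b': 3}
m['b'] = 3+3 = 6 → {'q': 6, 'j': 1, 'b': 6}
m['k'] = m['j']+2 = 3 → {'q': 6, 'j': 1, 'b': 6, 'k': 3}
del 'k' → {'q': 6, 'j': 1, 'b': 6}
m['c'] = 8 → {'q': 6, 'j': 1, 'b': 6, 'c': 8}
m['n'] = m['q']+1 = 7 → {'q': 6, 'j': 1, 'b': 6, 'c': 8, 'n': 7}
m['y'] = m['n']+1 = 8 → {'q': 6, 'j': 1, 'b': 6, 'c': 8, 'n': 7, 'y': 8}
m['j'] = m['j']+3 = 4 → {'q': 6, 'j': 4, 'b': 6, 'c': 8, 'n': 7, 'y': 8}
sum of values = 39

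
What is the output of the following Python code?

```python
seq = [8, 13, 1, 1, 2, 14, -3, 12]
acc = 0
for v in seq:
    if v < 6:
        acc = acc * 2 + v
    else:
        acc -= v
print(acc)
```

-363

v=8: not <6, acc = 0-8 = -8
v=13: not <6, acc = (-8)-13 = -21
v=1: <6, acc = (-21)*2+1 = -41
v=1: <6, acc = (-41)*2+1 = -81
v=2: <6, acc = (-81)*2+2 = -160
v=14: not <6, acc = (-160)-14 = -174
v=-3: <6, acc = (-174)*2+(-3) = -351
v=12: not <6, acc = (-351)-12 = -363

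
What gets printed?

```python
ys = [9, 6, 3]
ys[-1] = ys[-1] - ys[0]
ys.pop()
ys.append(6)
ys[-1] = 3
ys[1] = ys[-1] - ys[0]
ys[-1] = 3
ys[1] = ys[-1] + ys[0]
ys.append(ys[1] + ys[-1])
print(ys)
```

ys[-1] = ys[-1]-ys[0] = 3-9 = -6 → [9, 6, -6]
pop() removes -6 → [9, 6]
append 6 → [9, 6, 6]
ys[-1] = 3 → [9, 6, 3]
ys[1] = ys[-1]-ys[0] = 3-9 = -6 → [9, -6, 3]
ys[-1] = 3 → [9, -6, 3]
ys[1] = ys[-1]+ys[0] = 3+9 = 12 → [9, 12, 3]
append ys[1]+ys[-1] = 12+3 = 15 → [9, 12, 3, 15]

[9, 12, 3, 15]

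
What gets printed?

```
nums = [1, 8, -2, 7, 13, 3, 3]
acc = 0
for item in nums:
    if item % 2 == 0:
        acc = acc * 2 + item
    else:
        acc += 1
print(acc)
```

item=1: not even, acc = 0+1 = 1
item=8: even, acc = 1*2+8 = 10
item=-2: even, acc = 10*2+(-2) = 18
item=7: not even, acc = 18+1 = 19
item=13: not even, acc = 19+1 = 20
item=3: not even, acc = 20+1 = 21
item=3: not even, acc = 21+1 = 22

22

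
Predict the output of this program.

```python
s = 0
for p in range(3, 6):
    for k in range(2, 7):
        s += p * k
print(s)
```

240

p=3,k=2: s = 0+6 = 6
p=3,k=3: s = 6+9 = 15
p=3,k=4: s = 15+12 = 27
p=3,k=5: s = 27+15 = 42
p=3,k=6: s = 42+18 = 60
p=4,k=2: s = 60+8 = 68
p=4,k=3: s = 68+12 = 80
p=4,k=4: s = 80+16 = 96
p=4,k=5: s = 96+20 = 116
p=4,k=6: s = 116+24 = 140
p=5,k=2: s = 140+10 = 150
p=5,k=3: s = 150+15 = 165
p=5,k=4: s = 165+20 = 185
p=5,k=5: s = 185+25 = 210
p=5,k=6: s = 210+30 = 240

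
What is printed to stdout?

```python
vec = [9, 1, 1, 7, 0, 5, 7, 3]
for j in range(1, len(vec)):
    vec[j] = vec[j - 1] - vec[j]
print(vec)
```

[9, 8, 7, 0, 0, -5, -12, -15]

j=1: vec[1] = 9-1 = 8 → [9, 8, 1, 7, 0, 5, 7, 3]
j=2: vec[2] = 8-1 = 7 → [9, 8, 7, 7, 0, 5, 7, 3]
j=3: vec[3] = 7-7 = 0 → [9, 8, 7, 0, 0, 5, 7, 3]
j=4: vec[4] = 0-0 = 0 → [9, 8, 7, 0, 0, 5, 7, 3]
j=5: vec[5] = 0-5 = -5 → [9, 8, 7, 0, 0, -5, 7, 3]
j=6: vec[6] = (-5)-7 = -12 → [9, 8, 7, 0, 0, -5, -12, 3]
j=7: vec[7] = (-12)-3 = -15 → [9, 8, 7, 0, 0, -5, -12, -15]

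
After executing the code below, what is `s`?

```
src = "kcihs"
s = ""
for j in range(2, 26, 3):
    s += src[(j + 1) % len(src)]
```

'hcsikhcs'

j=2: add src[3]='h' → 'h'
j=5: add src[1]='c' → 'hc'
j=8: add src[4]='s' → 'hcs'
j=11: add src[2]='i' → 'hcsi'
j=14: add src[0]='k' → 'hcsik'
j=17: add src[3]='h' → 'hcsikh'
j=20: add src[1]='c' → 'hcsikhc'
j=23: add src[4]='s' → 'hcsikhcs'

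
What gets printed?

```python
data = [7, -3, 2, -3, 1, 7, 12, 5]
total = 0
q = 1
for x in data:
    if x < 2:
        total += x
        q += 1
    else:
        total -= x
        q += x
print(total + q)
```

x=7: not <2, total = 0-7 = -7; q=8
x=-3: <2, total = (-7)+(-3) = -10; q=9
x=2: not <2, total = (-10)-2 = -12; q=11
x=-3: <2, total = (-12)+(-3) = -15; q=12
x=1: <2, total = (-15)+1 = -14; q=13
x=7: not <2, total = (-14)-7 = -21; q=20
x=12: not <2, total = (-21)-12 = -33; q=32
x=5: not <2, total = (-33)-5 = -38; q=37
total+q = (-38)+37 = -1

-1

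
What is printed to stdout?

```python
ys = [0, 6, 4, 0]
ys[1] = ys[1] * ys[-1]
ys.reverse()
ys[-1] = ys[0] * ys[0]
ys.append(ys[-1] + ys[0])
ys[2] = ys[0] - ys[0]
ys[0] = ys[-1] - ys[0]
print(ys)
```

ys[1] = ys[1]*ys[-1] = 6*0 = 0 → [0, 0, 4, 0]
reverse → [0, 4, 0, 0]
ys[-1] = ys[0]*ys[0] = 0*0 = 0 → [0, 4, 0, 0]
append ys[-1]+ys[0] = 0+0 = 0 → [0, 4, 0, 0, 0]
ys[2] = ys[0]-ys[0] = 0-0 = 0 → [0, 4, 0, 0, 0]
ys[0] = ys[-1]-ys[0] = 0-0 = 0 → [0, 4, 0, 0, 0]

[0, 4, 0, 0, 0]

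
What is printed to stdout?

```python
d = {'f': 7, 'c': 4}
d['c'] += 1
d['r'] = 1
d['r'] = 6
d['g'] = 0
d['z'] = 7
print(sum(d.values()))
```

25

d['c'] = 4+1 = 5 → {'f': 7, 'c': 5}
d['r'] = 1 → {'f': 7, 'c': 5, 'r': 1}
d['r'] = 6 → {'f': 7, 'c': 5, 'r': 6}
d['g'] = 0 → {'f': 7, 'c': 5, 'r': 6, 'g': 0}
d['z'] = 7 → {'f': 7, 'c': 5, 'r': 6, 'g': 0, 'z': 7}
sum of values = 25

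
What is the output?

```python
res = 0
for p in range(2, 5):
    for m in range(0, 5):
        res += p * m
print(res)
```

90

p=2,m=0: res = 0+0 = 0
p=2,m=1: res = 0+2 = 2
p=2,m=2: res = 2+4 = 6
p=2,m=3: res = 6+6 = 12
p=2,m=4: res = 12+8 = 20
p=3,m=0: res = 20+0 = 20
p=3,m=1: res = 20+3 = 23
p=3,m=2: res = 23+6 = 29
p=3,m=3: res = 29+9 = 38
p=3,m=4: res = 38+12 = 50
p=4,m=0: res = 50+0 = 50
p=4,m=1: res = 50+4 = 54
p=4,m=2: res = 54+8 = 62
p=4,m=3: res = 62+12 = 74
p=4,m=4: res = 74+16 = 90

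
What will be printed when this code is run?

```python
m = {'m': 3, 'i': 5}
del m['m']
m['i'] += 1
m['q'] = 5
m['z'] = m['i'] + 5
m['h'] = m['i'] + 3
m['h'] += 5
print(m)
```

{'i': 6, 'q': 5, 'z': 11, 'h': 14}

del 'm' → {'i': 5}
m['i'] = 5+1 = 6 → {'i': 6}
m['q'] = 5 → {'i': 6, 'q': 5}
m['z'] = m['i']+5 = 11 → {'i': 6, 'q': 5, 'z': 11}
m['h'] = m['i']+3 = 9 → {'i': 6, 'q': 5, 'z': 11, 'h': 9}
m['h'] = 9+5 = 14 → {'i': 6, 'q': 5, 'z': 11, 'h': 14}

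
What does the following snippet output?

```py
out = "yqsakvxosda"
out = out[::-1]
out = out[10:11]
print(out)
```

y

reverse → 'adsoxvkasqy'
slice [10:11] → 'y'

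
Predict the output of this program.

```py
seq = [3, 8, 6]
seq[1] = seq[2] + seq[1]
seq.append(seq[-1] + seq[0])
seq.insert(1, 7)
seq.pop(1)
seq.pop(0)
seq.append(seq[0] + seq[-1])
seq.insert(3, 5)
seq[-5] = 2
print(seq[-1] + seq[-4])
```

seq[1] = seq[2]+seq[1] = 6+8 = 14 → [3, 14, 6]
append seq[-1]+seq[0] = 6+3 = 9 → [3, 14, 6, 9]
insert 7 at 1 → [3, 7, 14, 6, 9]
pop(1) removes 7 → [3, 14, 6, 9]
pop(0) removes 3 → [14, 6, 9]
append seq[0]+seq[-1] = 14+9 = 23 → [14, 6, 9, 23]
insert 5 at 3 → [14, 6, 9, 5, 23]
seq[-5] = 2 → [2, 6, 9, 5, 23]
seq[-1]+seq[-4] = 23+6 = 29

29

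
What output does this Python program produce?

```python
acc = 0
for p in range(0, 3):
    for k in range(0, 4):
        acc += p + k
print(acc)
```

p=0,k=0: acc = 0+0 = 0
p=0,k=1: acc = 0+1 = 1
p=0,k=2: acc = 1+2 = 3
p=0,k=3: acc = 3+3 = 6
p=1,k=0: acc = 6+1 = 7
p=1,k=1: acc = 7+2 = 9
p=1,k=2: acc = 9+3 = 12
p=1,k=3: acc = 12+4 = 16
p=2,k=0: acc = 16+2 = 18
p=2,k=1: acc = 18+3 = 21
p=2,k=2: acc = 21+4 = 25
p=2,k=3: acc = 25+5 = 30

30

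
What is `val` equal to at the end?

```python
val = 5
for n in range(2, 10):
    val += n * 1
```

49

n=2: val = 5+2*1 = 7
n=3: val = 7+3*1 = 10
n=4: val = 10+4*1 = 14
n=5: val = 14+5*1 = 19
n=6: val = 19+6*1 = 25
n=7: val = 25+7*1 = 32
n=8: val = 32+8*1 = 40
n=9: val = 40+9*1 = 49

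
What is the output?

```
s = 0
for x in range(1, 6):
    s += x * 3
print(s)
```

45

x=1: s = 0+1*3 = 3
x=2: s = 3+2*3 = 9
x=3: s = 9+3*3 = 18
x=4: s = 18+4*3 = 30
x=5: s = 30+5*3 = 45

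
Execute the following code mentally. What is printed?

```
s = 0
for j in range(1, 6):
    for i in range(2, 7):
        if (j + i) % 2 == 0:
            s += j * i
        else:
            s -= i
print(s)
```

j=1,i=2: odd sum, s = 0-2 = -2
j=1,i=3: even sum, s = (-2)+3 = 1
j=1,i=4: odd sum, s = 1-4 = -3
j=1,i=5: even sum, s = (-3)+5 = 2
j=1,i=6: odd sum, s = 2-6 = -4
j=2,i=2: even sum, s = (-4)+4 = 0
j=2,i=3: odd sum, s = 0-3 = -3
j=2,i=4: even sum, s = (-3)+8 = 5
j=2,i=5: odd sum, s = 5-5 = 0
j=2,i=6: even sum, s = 0+12 = 12
j=3,i=2: odd sum, s = 12-2 = 10
j=3,i=3: even sum, s = 10+9 = 19
j=3,i=4: odd sum, s = 19-4 = 15
j=3,i=5: even sum, s = 15+15 = 30
j=3,i=6: odd sum, s = 30-6 = 24
j=4,i=2: even sum, s = 24+8 = 32
j=4,i=3: odd sum, s = 32-3 = 29
j=4,i=4: even sum, s = 29+16 = 45
j=4,i=5: odd sum, s = 45-5 = 40
j=4,i=6: even sum, s = 40+24 = 64
j=5,i=2: odd sum, s = 64-2 = 62
j=5,i=3: even sum, s = 62+15 = 77
j=5,i=4: odd sum, s = 77-4 = 73
j=5,i=5: even sum, s = 73+25 = 98
j=5,i=6: odd sum, s = 98-6 = 92

92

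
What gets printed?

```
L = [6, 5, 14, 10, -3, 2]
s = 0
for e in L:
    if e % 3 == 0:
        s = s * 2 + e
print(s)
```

e=6: %3==0, s = 0*2+6 = 6
e=5: not %3==0
e=14: not %3==0
e=10: not %3==0
e=-3: %3==0, s = 6*2+(-3) = 9
e=2: not %3==0

9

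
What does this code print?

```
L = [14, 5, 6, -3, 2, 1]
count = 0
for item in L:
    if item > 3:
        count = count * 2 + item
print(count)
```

72

item=14: >3, count = 0*2+14 = 14
item=5: >3, count = 14*2+5 = 33
item=6: >3, count = 33*2+6 = 72
item=-3: not >3
item=2: not >3
item=1: not >3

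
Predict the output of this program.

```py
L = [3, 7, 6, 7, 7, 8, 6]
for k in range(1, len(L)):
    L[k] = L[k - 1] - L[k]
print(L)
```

[3, -4, -10, -17, -24, -32, -38]

k=1: L[1] = 3-7 = -4 → [3, -4, 6, 7, 7, 8, 6]
k=2: L[2] = (-4)-6 = -10 → [3, -4, -10, 7, 7, 8, 6]
k=3: L[3] = (-10)-7 = -17 → [3, -4, -10, -17, 7, 8, 6]
k=4: L[4] = (-17)-7 = -24 → [3, -4, -10, -17, -24, 8, 6]
k=5: L[5] = (-24)-8 = -32 → [3, -4, -10, -17, -24, -32, 6]
k=6: L[6] = (-32)-6 = -38 → [3, -4, -10, -17, -24, -32, -38]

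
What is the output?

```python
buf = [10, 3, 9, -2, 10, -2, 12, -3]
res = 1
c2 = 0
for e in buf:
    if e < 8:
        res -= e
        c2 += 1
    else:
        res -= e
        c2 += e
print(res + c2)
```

e=10: not <8, res = 1-10 = -9; c2=10
e=3: <8, res = (-9)-3 = -12; c2=11
e=9: not <8, res = (-12)-9 = -21; c2=20
e=-2: <8, res = (-21)-(-2) = -19; c2=21
e=10: not <8, res = (-19)-10 = -29; c2=31
e=-2: <8, res = (-29)-(-2) = -27; c2=32
e=12: not <8, res = (-27)-12 = -39; c2=44
e=-3: <8, res = (-39)-(-3) = -36; c2=45
res+c2 = (-36)+45 = 9

9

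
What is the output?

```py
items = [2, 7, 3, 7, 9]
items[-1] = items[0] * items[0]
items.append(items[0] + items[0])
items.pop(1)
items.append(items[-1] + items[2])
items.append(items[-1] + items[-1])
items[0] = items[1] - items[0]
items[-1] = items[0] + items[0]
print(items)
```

[1, 3, 7, 4, 4, 11, 2]

items[-1] = items[0]*items[0] = 2*2 = 4 → [2, 7, 3, 7, 4]
append items[0]+items[0] = 2+2 = 4 → [2, 7, 3, 7, 4, 4]
pop(1) removes 7 → [2, 3, 7, 4, 4]
append items[-1]+items[2] = 4+7 = 11 → [2, 3, 7, 4, 4, 11]
append items[-1]+items[-1] = 11+11 = 22 → [2, 3, 7, 4, 4, 11, 22]
items[0] = items[1]-items[0] = 3-2 = 1 → [1, 3, 7, 4, 4, 11, 22]
items[-1] = items[0]+items[0] = 1+1 = 2 → [1, 3, 7, 4, 4, 11, 2]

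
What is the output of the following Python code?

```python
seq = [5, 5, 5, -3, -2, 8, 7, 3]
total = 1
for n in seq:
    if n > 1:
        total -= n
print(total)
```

-32

n=5: >1, total = 1-5 = -4
n=5: >1, total = (-4)-5 = -9
n=5: >1, total = (-9)-5 = -14
n=-3: not >1
n=-2: not >1
n=8: >1, total = (-14)-8 = -22
n=7: >1, total = (-22)-7 = -29
n=3: >1, total = (-29)-3 = -32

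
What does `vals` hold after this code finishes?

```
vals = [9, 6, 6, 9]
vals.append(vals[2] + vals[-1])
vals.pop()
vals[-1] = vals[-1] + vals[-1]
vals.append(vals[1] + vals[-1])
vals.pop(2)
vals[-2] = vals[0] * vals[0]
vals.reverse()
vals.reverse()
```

[9, 6, 81, 24]

append vals[2]+vals[-1] = 6+9 = 15 → [9, 6, 6, 9, 15]
pop() removes 15 → [9, 6, 6, 9]
vals[-1] = vals[-1]+vals[-1] = 9+9 = 18 → [9, 6, 6, 18]
append vals[1]+vals[-1] = 6+18 = 24 → [9, 6, 6, 18, 24]
pop(2) removes 6 → [9, 6, 18, 24]
vals[-2] = vals[0]*vals[0] = 9*9 = 81 → [9, 6, 81, 24]
reverse → [24, 81, 6, 9]
reverse → [9, 6, 81, 24]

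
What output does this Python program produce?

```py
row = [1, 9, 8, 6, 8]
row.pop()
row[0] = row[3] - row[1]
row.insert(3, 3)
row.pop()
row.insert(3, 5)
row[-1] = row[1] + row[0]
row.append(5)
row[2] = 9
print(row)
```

[-3, 9, 9, 5, 6, 5]

pop() removes 8 → [1, 9, 8, 6]
row[0] = row[3]-row[1] = 6-9 = -3 → [-3, 9, 8, 6]
insert 3 at 3 → [-3, 9, 8, 3, 6]
pop() removes 6 → [-3, 9, 8, 3]
insert 5 at 3 → [-3, 9, 8, 5, 3]
row[-1] = row[1]+row[0] = 9+(-3) = 6 → [-3, 9, 8, 5, 6]
append 5 → [-3, 9, 8, 5, 6, 5]
row[2] = 9 → [-3, 9, 9, 5, 6, 5]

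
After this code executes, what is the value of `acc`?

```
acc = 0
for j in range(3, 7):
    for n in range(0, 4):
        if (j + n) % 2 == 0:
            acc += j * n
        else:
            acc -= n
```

40

j=3,n=0: odd sum, acc = 0-0 = 0
j=3,n=1: even sum, acc = 0+3 = 3
j=3,n=2: odd sum, acc = 3-2 = 1
j=3,n=3: even sum, acc = 1+9 = 10
j=4,n=0: even sum, acc = 10+0 = 10
j=4,n=1: odd sum, acc = 10-1 = 9
j=4,n=2: even sum, acc = 9+8 = 17
j=4,n=3: odd sum, acc = 17-3 = 14
j=5,n=0: odd sum, acc = 14-0 = 14
j=5,n=1: even sum, acc = 14+5 = 19
j=5,n=2: odd sum, acc = 19-2 = 17
j=5,n=3: even sum, acc = 17+15 = 32
j=6,n=0: even sum, acc = 32+0 = 32
j=6,n=1: odd sum, acc = 32-1 = 31
j=6,n=2: even sum, acc = 31+12 = 43
j=6,n=3: odd sum, acc = 43-3 = 40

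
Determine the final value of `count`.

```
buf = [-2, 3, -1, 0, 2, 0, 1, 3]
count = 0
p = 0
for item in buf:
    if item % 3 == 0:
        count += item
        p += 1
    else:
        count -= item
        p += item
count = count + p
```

10

item=-2: not %3==0, count = 0-(-2) = 2; p=-2
item=3: %3==0, count = 2+3 = 5; p=-1
item=-1: not %3==0, count = 5-(-1) = 6; p=-2
item=0: %3==0, count = 6+0 = 6; p=-1
item=2: not %3==0, count = 6-2 = 4; p=1
item=0: %3==0, count = 4+0 = 4; p=2
item=1: not %3==0, count = 4-1 = 3; p=3
item=3: %3==0, count = 3+3 = 6; p=4
count+p = 6+4 = 10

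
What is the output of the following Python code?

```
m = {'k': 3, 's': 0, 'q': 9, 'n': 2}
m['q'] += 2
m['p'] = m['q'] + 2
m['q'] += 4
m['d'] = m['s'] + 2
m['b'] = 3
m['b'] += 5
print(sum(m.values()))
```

m['q'] = 9+2 = 11 → {'k': 3, 's': 0, 'q': 11, 'n': 2}
m['p'] = m['q']+2 = 13 → {'k': 3, 's': 0, 'q': 11, 'n': 2, 'p': 13}
m['q'] = 11+4 = 15 → {'k': 3, 's': 0, 'q': 15, 'n': 2, 'p': 13}
m['d'] = m['s']+2 = 2 → {'k': 3, 's': 0, 'q': 15, 'n': 2, 'p': 13, 'd': 2}
m['b'] = 3 → {'k': 3, 's': 0, 'q': 15, 'n': 2, 'p': 13, 'd': 2, 'b': 3}
m['b'] = 3+5 = 8 → {'k': 3, 's': 0, 'q': 15, 'n': 2, 'p': 13, 'd': 2, 'b': 8}
sum of values = 43

43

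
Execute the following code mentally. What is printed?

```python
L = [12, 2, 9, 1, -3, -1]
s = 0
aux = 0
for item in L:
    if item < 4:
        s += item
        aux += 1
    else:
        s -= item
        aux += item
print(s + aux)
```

item=12: not <4, s = 0-12 = -12; aux=12
item=2: <4, s = (-12)+2 = -10; aux=13
item=9: not <4, s = (-10)-9 = -19; aux=22
item=1: <4, s = (-19)+1 = -18; aux=23
item=-3: <4, s = (-18)+(-3) = -21; aux=24
item=-1: <4, s = (-21)+(-1) = -22; aux=25
s+aux = (-22)+25 = 3

3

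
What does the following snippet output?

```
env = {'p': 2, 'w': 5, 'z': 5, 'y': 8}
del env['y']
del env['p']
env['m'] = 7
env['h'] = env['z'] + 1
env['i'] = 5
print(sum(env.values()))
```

28

del 'y' → {'p': 2, 'w': 5, 'z': 5}
del 'p' → {'w': 5, 'z': 5}
env['m'] = 7 → {'w': 5, 'z': 5, 'm': 7}
env['h'] = env['z']+1 = 6 → {'w': 5, 'z': 5, 'm': 7, 'h': 6}
env['i'] = 5 → {'w': 5, 'z': 5, 'm': 7, 'h': 6, 'i': 5}
sum of values = 28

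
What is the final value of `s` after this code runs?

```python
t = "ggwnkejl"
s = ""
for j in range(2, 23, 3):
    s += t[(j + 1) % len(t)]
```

'njgklwe'

j=2: add t[3]='n' → 'n'
j=5: add t[6]='j' → 'nj'
j=8: add t[1]='g' → 'njg'
j=11: add t[4]='k' → 'njgk'
j=14: add t[7]='l' → 'njgkl'
j=17: add t[2]='w' → 'njgklw'
j=20: add t[5]='e' → 'njgklwe'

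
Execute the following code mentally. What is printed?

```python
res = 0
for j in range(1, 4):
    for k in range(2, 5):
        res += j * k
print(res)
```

j=1,k=2: res = 0+2 = 2
j=1,k=3: res = 2+3 = 5
j=1,k=4: res = 5+4 = 9
j=2,k=2: res = 9+4 = 13
j=2,k=3: res = 13+6 = 19
j=2,k=4: res = 19+8 = 27
j=3,k=2: res = 27+6 = 33
j=3,k=3: res = 33+9 = 42
j=3,k=4: res = 42+12 = 54

54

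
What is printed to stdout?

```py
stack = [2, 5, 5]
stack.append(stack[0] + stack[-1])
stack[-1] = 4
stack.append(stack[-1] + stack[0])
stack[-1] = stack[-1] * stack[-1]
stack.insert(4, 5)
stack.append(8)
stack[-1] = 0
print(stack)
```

[2, 5, 5, 4, 5, 36, 0]

append stack[0]+stack[-1] = 2+5 = 7 → [2, 5, 5, 7]
stack[-1] = 4 → [2, 5, 5, 4]
append stack[-1]+stack[0] = 4+2 = 6 → [2, 5, 5, 4, 6]
stack[-1] = stack[-1]*stack[-1] = 6*6 = 36 → [2, 5, 5, 4, 36]
insert 5 at 4 → [2, 5, 5, 4, 5, 36]
append 8 → [2, 5, 5, 4, 5, 36, 8]
stack[-1] = 0 → [2, 5, 5, 4, 5, 36, 0]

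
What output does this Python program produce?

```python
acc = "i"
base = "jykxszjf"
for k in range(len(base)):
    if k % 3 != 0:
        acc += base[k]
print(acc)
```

k=0: skip
k=1: add 'y' → 'iy'
k=2: add 'k' → 'iyk'
k=3: skip
k=4: add 's' → 'iyks'
k=5: add 'z' → 'iyksz'
k=6: skip
k=7: add 'f' → 'iykszf'

iykszf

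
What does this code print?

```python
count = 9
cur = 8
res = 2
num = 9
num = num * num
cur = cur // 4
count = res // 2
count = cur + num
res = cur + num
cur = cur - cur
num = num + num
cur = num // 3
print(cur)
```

num = 9*9 = 81
cur = 8//4 = 2
count = 2//2 = 1
count = 2+81 = 83
res = 2+81 = 83
cur = 2-2 = 0
num = 81+81 = 162
cur = 162//3 = 54

54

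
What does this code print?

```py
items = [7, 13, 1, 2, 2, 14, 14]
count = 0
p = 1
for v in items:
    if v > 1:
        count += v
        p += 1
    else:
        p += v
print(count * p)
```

416

v=7: >1, count = 0+7 = 7; p=2
v=13: >1, count = 7+13 = 20; p=3
v=1: not >1; p=4
v=2: >1, count = 20+2 = 22; p=5
v=2: >1, count = 22+2 = 24; p=6
v=14: >1, count = 24+14 = 38; p=7
v=14: >1, count = 38+14 = 52; p=8
count*p = 52*8 = 416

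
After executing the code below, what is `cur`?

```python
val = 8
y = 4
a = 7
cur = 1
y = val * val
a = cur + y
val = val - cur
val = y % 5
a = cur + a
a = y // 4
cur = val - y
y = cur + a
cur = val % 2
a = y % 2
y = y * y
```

0

y = 8*8 = 64
a = 1+64 = 65
val = 8-1 = 7
val = 64%5 = 4
a = 1+65 = 66
a = 64//4 = 16
cur = 4-64 = -60
y = (-60)+16 = -44
cur = 4%2 = 0
a = (-44)%2 = 0
y = (-44)*(-44) = 1936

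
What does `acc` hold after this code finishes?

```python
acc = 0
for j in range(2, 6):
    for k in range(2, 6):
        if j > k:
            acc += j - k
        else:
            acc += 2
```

30

j=2,k=2: not 2>2, acc = 0+2 = 2
j=2,k=3: not 2>3, acc = 2+2 = 4
j=2,k=4: not 2>4, acc = 4+2 = 6
j=2,k=5: not 2>5, acc = 6+2 = 8
j=3,k=2: 3>2, acc = 8+1 = 9
j=3,k=3: not 3>3, acc = 9+2 = 11
j=3,k=4: not 3>4, acc = 11+2 = 13
j=3,k=5: not 3>5, acc = 13+2 = 15
j=4,k=2: 4>2, acc = 15+2 = 17
j=4,k=3: 4>3, acc = 17+1 = 18
j=4,k=4: not 4>4, acc = 18+2 = 20
j=4,k=5: not 4>5, acc = 20+2 = 22
j=5,k=2: 5>2, acc = 22+3 = 25
j=5,k=3: 5>3, acc = 25+2 = 27
j=5,k=4: 5>4, acc = 27+1 = 28
j=5,k=5: not 5>5, acc = 28+2 = 30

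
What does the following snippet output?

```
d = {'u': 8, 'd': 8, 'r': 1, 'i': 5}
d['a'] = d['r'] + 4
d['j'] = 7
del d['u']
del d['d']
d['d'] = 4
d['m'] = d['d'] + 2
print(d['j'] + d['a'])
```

d['a'] = d['r']+4 = 5 → {'u': 8, 'd': 8, 'r': 1, 'i': 5, 'a': 5}
d['j'] = 7 → {'u': 8, 'd': 8, 'r': 1, 'i': 5, 'a': 5, 'j': 7}
del 'u' → {'d': 8, 'r': 1, 'i': 5, 'a': 5, 'j': 7}
del 'd' → {'r': 1, 'i': 5, 'a': 5, 'j': 7}
d['d'] = 4 → {'r': 1, 'i': 5, 'a': 5, 'j': 7, 'd': 4}
d['m'] = d['d']+2 = 6 → {'r': 1, 'i': 5, 'a': 5, 'j': 7, 'd': 4, 'm': 6}
d['j']+d['a'] = 7+5 = 12

12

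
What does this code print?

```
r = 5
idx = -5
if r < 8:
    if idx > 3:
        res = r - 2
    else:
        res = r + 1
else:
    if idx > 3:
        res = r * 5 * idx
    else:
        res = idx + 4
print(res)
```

6

r=5, idx=-5
r < 8 is True; idx > 3 is False
→ res = r + 1 = 6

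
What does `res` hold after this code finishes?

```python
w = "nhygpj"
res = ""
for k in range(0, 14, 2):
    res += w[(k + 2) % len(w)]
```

'ypnypny'

k=0: add w[2]='y' → 'y'
k=2: add w[4]='p' → 'yp'
k=4: add w[0]='n' → 'ypn'
k=6: add w[2]='y' → 'ypny'
k=8: add w[4]='p' → 'ypnyp'
k=10: add w[0]='n' → 'ypnypn'
k=12: add w[2]='y' → 'ypnypny'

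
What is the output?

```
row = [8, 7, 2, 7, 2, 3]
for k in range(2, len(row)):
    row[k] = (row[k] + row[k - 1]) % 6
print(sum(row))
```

25

k=2: row[2] = (2+7)%6 = 3 → [8, 7, 3, 7, 2, 3]
k=3: row[3] = (7+3)%6 = 4 → [8, 7, 3, 4, 2, 3]
k=4: row[4] = (2+4)%6 = 0 → [8, 7, 3, 4, 0, 3]
k=5: row[5] = (3+0)%6 = 3 → [8, 7, 3, 4, 0, 3]
sum = 25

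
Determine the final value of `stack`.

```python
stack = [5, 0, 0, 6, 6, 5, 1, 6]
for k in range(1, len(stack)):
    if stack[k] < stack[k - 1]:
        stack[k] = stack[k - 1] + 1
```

k=1: 0<5, stack[1] = 5+1 = 6 → [5, 6, 0, 6, 6, 5, 1, 6]
k=2: 0<6, stack[2] = 6+1 = 7 → [5, 6, 7, 6, 6, 5, 1, 6]
k=3: 6<7, stack[3] = 7+1 = 8 → [5, 6, 7, 8, 6, 5, 1, 6]
k=4: 6<8, stack[4] = 8+1 = 9 → [5, 6, 7, 8, 9, 5, 1, 6]
k=5: 5<9, stack[5] = 9+1 = 10 → [5, 6, 7, 8, 9, 10, 1, 6]
k=6: 1<10, stack[6] = 10+1 = 11 → [5, 6, 7, 8, 9, 10, 11, 6]
k=7: 6<11, stack[7] = 11+1 = 12 → [5, 6, 7, 8, 9, 10, 11, 12]

[5, 6, 7, 8, 9, 10, 11, 12]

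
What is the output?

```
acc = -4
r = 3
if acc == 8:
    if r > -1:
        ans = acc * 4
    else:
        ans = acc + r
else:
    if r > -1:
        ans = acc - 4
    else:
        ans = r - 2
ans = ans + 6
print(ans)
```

acc=-4, r=3
acc == 8 is False; r > -1 is True
→ ans = acc - 4 = -8
ans = (-8)+6 = -2

-2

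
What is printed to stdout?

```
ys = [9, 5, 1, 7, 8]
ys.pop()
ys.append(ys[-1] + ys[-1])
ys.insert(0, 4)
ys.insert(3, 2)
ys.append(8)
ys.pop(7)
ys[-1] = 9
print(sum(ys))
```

37

pop() removes 8 → [9, 5, 1, 7]
append ys[-1]+ys[-1] = 7+7 = 14 → [9, 5, 1, 7, 14]
insert 4 at 0 → [4, 9, 5, 1, 7, 14]
insert 2 at 3 → [4, 9, 5, 2, 1, 7, 14]
append 8 → [4, 9, 5, 2, 1, 7, 14, 8]
pop(7) removes 8 → [4, 9, 5, 2, 1, 7, 14]
ys[-1] = 9 → [4, 9, 5, 2, 1, 7, 9]
sum = 37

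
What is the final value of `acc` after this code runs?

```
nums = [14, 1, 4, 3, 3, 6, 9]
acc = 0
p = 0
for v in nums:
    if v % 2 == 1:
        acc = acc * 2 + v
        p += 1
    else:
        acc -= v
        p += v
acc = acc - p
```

v=14: not odd, acc = 0-14 = -14; p=14
v=1: odd, acc = (-14)*2+1 = -27; p=15
v=4: not odd, acc = (-27)-4 = -31; p=19
v=3: odd, acc = (-31)*2+3 = -59; p=20
v=3: odd, acc = (-59)*2+3 = -115; p=21
v=6: not odd, acc = (-115)-6 = -121; p=27
v=9: odd, acc = (-121)*2+9 = -233; p=28
acc-p = (-233)-28 = -261

-261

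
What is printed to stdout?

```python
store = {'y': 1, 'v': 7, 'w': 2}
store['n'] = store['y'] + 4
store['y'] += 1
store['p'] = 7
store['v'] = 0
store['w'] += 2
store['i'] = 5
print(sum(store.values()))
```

23

store['n'] = store['y']+4 = 5 → {'y': 1, 'v': 7, 'w': 2, 'n': 5}
store['y'] = 1+1 = 2 → {'y': 2, 'v': 7, 'w': 2, 'n': 5}
store['p'] = 7 → {'y': 2, 'v': 7, 'w': 2, 'n': 5, 'p': 7}
store['v'] = 0 → {'y': 2, 'v': 0, 'w': 2, 'n': 5, 'p': 7}
store['w'] = 2+2 = 4 → {'y': 2, 'v': 0, 'w': 4, 'n': 5, 'p': 7}
store['i'] = 5 → {'y': 2, 'v': 0, 'w': 4, 'n': 5, 'p': 7, 'i': 5}
sum of values = 23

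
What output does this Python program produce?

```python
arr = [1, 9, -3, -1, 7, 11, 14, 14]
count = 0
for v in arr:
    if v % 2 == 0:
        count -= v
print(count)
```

-28

v=1: not even
v=9: not even
v=-3: not even
v=-1: not even
v=7: not even
v=11: not even
v=14: even, count = 0-14 = -14
v=14: even, count = (-14)-14 = -28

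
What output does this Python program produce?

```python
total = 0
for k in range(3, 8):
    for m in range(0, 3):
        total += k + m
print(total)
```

90

k=3,m=0: total = 0+3 = 3
k=3,m=1: total = 3+4 = 7
k=3,m=2: total = 7+5 = 12
k=4,m=0: total = 12+4 = 16
k=4,m=1: total = 16+5 = 21
k=4,m=2: total = 21+6 = 27
k=5,m=0: total = 27+5 = 32
k=5,m=1: total = 32+6 = 38
k=5,m=2: total = 38+7 = 45
k=6,m=0: total = 45+6 = 51
k=6,m=1: total = 51+7 = 58
k=6,m=2: total = 58+8 = 66
k=7,m=0: total = 66+7 = 73
k=7,m=1: total = 73+8 = 81
k=7,m=2: total = 81+9 = 90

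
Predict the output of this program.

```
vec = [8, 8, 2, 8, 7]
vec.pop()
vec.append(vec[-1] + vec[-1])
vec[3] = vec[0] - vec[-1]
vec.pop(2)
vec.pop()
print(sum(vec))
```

8

pop() removes 7 → [8, 8, 2, 8]
append vec[-1]+vec[-1] = 8+8 = 16 → [8, 8, 2, 8, 16]
vec[3] = vec[0]-vec[-1] = 8-16 = -8 → [8, 8, 2, -8, 16]
pop(2) removes 2 → [8, 8, -8, 16]
pop() removes 16 → [8, 8, -8]
sum = 8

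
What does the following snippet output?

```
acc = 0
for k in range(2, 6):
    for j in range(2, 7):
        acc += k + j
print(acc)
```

k=2,j=2: acc = 0+4 = 4
k=2,j=3: acc = 4+5 = 9
k=2,j=4: acc = 9+6 = 15
k=2,j=5: acc = 15+7 = 22
k=2,j=6: acc = 22+8 = 30
k=3,j=2: acc = 30+5 = 35
k=3,j=3: acc = 35+6 = 41
k=3,j=4: acc = 41+7 = 48
k=3,j=5: acc = 48+8 = 56
k=3,j=6: acc = 56+9 = 65
k=4,j=2: acc = 65+6 = 71
k=4,j=3: acc = 71+7 = 78
k=4,j=4: acc = 78+8 = 86
k=4,j=5: acc = 86+9 = 95
k=4,j=6: acc = 95+10 = 105
k=5,j=2: acc = 105+7 = 112
k=5,j=3: acc = 112+8 = 120
k=5,j=4: acc = 120+9 = 129
k=5,j=5: acc = 129+10 = 139
k=5,j=6: acc = 139+11 = 150

150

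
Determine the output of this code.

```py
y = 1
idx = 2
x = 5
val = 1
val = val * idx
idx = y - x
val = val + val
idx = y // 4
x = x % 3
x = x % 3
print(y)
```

val = 1*2 = 2
idx = 1-5 = -4
val = 2+2 = 4
idx = 1//4 = 0
x = 5%3 = 2
x = 2%3 = 2

1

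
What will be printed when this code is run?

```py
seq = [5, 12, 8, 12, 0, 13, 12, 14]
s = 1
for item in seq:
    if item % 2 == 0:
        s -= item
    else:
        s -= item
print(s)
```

item=5: not even, s = 1-5 = -4
item=12: even, s = (-4)-12 = -16
item=8: even, s = (-16)-8 = -24
item=12: even, s = (-24)-12 = -36
item=0: even, s = (-36)-0 = -36
item=13: not even, s = (-36)-13 = -49
item=12: even, s = (-49)-12 = -61
item=14: even, s = (-61)-14 = -75

-75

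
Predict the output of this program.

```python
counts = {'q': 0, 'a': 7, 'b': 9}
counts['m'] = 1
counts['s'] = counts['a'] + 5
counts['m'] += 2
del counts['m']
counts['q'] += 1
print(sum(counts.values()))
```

counts['m'] = 1 → {'q': 0, 'a': 7, 'b': 9, 'm': 1}
counts['s'] = counts['a']+5 = 12 → {'q': 0, 'a': 7, 'b': 9, 'm': 1, 's': 12}
counts['m'] = 1+2 = 3 → {'q': 0, 'a': 7, 'b': 9, 'm': 3, 's': 12}
del 'm' → {'q': 0, 'a': 7, 'b': 9, 's': 12}
counts['q'] = 0+1 = 1 → {'q': 1, 'a': 7, 'b': 9, 's': 12}
sum of values = 29

29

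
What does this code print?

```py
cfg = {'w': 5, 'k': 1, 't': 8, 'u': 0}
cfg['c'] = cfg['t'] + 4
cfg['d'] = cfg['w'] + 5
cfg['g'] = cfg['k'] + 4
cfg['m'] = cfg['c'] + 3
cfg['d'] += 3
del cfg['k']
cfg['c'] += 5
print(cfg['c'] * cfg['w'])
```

cfg['c'] = cfg['t']+4 = 12 → {'w': 5, 'k': 1, 't': 8, 'u': 0, 'c': 12}
cfg['d'] = cfg['w']+5 = 10 → {'w': 5, 'k': 1, 't': 8, 'u': 0, 'c': 12, 'd': 10}
cfg['g'] = cfg['k']+4 = 5 → {'w': 5, 'k': 1, 't': 8, 'u': 0, 'c': 12, 'd': 10, 'g': 5}
cfg['m'] = cfg['c']+3 = 15 → {'w': 5, 'k': 1, 't': 8, 'u': 0, 'c': 12, 'd': 10, 'g': 5, 'm': 15}
cfg['d'] = 10+3 = 13 → {'w': 5, 'k': 1, 't': 8, 'u': 0, 'c': 12, 'd': 13, 'g': 5, 'm': 15}
del 'k' → {'w': 5, 't': 8, 'u': 0, 'c': 12, 'd': 13, 'g': 5, 'm': 15}
cfg['c'] = 12+5 = 17 → {'w': 5, 't': 8, 'u': 0, 'c': 17, 'd': 13, 'g': 5, 'm': 15}
cfg['c']*cfg['w'] = 17*5 = 85

85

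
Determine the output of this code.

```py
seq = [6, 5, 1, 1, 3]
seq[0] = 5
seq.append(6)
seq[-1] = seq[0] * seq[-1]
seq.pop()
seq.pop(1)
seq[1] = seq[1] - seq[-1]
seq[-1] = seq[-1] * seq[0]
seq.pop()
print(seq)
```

seq[0] = 5 → [5, 5, 1, 1, 3]
append 6 → [5, 5, 1, 1, 3, 6]
seq[-1] = seq[0]*seq[-1] = 5*6 = 30 → [5, 5, 1, 1, 3, 30]
pop() removes 30 → [5, 5, 1, 1, 3]
pop(1) removes 5 → [5, 1, 1, 3]
seq[1] = seq[1]-seq[-1] = 1-3 = -2 → [5, -2, 1, 3]
seq[-1] = seq[-1]*seq[0] = 3*5 = 15 → [5, -2, 1, 15]
pop() removes 15 → [5, -2, 1]

[5, -2, 1]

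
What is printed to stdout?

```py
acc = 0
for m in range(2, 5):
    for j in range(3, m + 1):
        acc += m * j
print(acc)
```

37

m=3,j=3: acc = 0+9 = 9
m=4,j=3: acc = 9+12 = 21
m=4,j=4: acc = 21+16 = 37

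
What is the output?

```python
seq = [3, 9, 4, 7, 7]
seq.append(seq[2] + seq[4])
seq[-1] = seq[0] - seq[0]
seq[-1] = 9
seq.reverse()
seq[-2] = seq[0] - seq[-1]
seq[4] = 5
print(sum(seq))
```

append seq[2]+seq[4] = 4+7 = 11 → [3, 9, 4, 7, 7, 11]
seq[-1] = seq[0]-seq[0] = 3-3 = 0 → [3, 9, 4, 7, 7, 0]
seq[-1] = 9 → [3, 9, 4, 7, 7, 9]
reverse → [9, 7, 7, 4, 9, 3]
seq[-2] = seq[0]-seq[-1] = 9-3 = 6 → [9, 7, 7, 4, 6, 3]
seq[4] = 5 → [9, 7, 7, 4, 5, 3]
sum = 35

35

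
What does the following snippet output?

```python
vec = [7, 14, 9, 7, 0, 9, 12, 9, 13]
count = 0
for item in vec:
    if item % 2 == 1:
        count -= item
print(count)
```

-54

item=7: odd, count = 0-7 = -7
item=14: not odd
item=9: odd, count = (-7)-9 = -16
item=7: odd, count = (-16)-7 = -23
item=0: not odd
item=9: odd, count = (-23)-9 = -32
item=12: not odd
item=9: odd, count = (-32)-9 = -41
item=13: odd, count = (-41)-13 = -54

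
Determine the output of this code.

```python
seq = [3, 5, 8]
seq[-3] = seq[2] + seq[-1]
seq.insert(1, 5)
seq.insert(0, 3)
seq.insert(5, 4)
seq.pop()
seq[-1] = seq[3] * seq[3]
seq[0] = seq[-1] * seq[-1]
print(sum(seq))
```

seq[-3] = seq[2]+seq[-1] = 8+8 = 16 → [16, 5, 8]
insert 5 at 1 → [16, 5, 5, 8]
insert 3 at 0 → [3, 16, 5, 5, 8]
insert 4 at 5 → [3, 16, 5, 5, 8, 4]
pop() removes 4 → [3, 16, 5, 5, 8]
seq[-1] = seq[3]*seq[3] = 5*5 = 25 → [3, 16, 5, 5, 25]
seq[0] = seq[-1]*seq[-1] = 25*25 = 625 → [625, 16, 5, 5, 25]
sum = 676

676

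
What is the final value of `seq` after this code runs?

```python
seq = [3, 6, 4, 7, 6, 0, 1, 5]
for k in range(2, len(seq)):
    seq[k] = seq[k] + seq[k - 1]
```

k=2: seq[2] = 4+6 = 10 → [3, 6, 10, 7, 6, 0, 1, 5]
k=3: seq[3] = 7+10 = 17 → [3, 6, 10, 17, 6, 0, 1, 5]
k=4: seq[4] = 6+17 = 23 → [3, 6, 10, 17, 23, 0, 1, 5]
k=5: seq[5] = 0+23 = 23 → [3, 6, 10, 17, 23, 23, 1, 5]
k=6: seq[6] = 1+23 = 24 → [3, 6, 10, 17, 23, 23, 24, 5]
k=7: seq[7] = 5+24 = 29 → [3, 6, 10, 17, 23, 23, 24, 29]

[3, 6, 10, 17, 23, 23, 24, 29]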